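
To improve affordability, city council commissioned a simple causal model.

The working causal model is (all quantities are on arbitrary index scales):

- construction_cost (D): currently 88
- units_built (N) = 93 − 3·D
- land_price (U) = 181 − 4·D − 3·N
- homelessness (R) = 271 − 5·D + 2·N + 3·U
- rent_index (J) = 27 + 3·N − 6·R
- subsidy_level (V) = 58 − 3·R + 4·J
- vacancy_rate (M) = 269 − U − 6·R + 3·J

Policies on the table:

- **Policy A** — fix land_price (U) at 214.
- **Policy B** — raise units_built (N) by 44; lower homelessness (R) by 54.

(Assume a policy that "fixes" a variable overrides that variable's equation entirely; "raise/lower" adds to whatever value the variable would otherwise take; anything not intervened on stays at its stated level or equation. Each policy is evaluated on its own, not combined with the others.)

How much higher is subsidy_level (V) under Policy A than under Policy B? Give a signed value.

Policy A (U := 214):
  D = 88
  N = 93 − 3·88 = -171
  U = 214
  R = 271 − 5·88 + 2·(-171) + 3·214 = 131
  J = 27 + 3·(-171) − 6·131 = -1272
  V = 58 − 3·131 + 4·(-1272) = -5423
Policy B (N + 44, R − 54):
  D = 88
  N = 93 − 3·88 (+44 from intervention) = -127
  U = 181 − 4·88 − 3·(-127) = 210
  R = 271 − 5·88 + 2·(-127) + 3·210 (−54 from intervention) = 153
  J = 27 + 3·(-127) − 6·153 = -1272
  V = 58 − 3·153 + 4·(-1272) = -5489
V: -5423 − (-5489) = 66

66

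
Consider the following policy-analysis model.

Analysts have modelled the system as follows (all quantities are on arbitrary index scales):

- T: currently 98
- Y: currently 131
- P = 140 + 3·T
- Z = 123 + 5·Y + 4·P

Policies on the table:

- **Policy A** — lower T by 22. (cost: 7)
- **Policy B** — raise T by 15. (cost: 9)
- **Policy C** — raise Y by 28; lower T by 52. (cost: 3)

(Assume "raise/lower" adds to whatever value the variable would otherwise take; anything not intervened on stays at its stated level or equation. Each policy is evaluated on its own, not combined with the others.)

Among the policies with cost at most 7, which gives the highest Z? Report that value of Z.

Policy A (T − 22):
  T = 98 − 22 = 76
  Y = 131
  P = 140 + 3·76 = 368
  Z = 123 + 5·131 + 4·368 = 2250
Policy C (Y + 28, T − 52):
  T = 98 − 52 = 46
  Y = 131 + 28 = 159
  P = 140 + 3·46 = 278
  Z = 123 + 5·159 + 4·278 = 2030
Comparing — Policy A: Z=2250, Policy C: Z=2030. Highest is 2250 (Policy A).

2250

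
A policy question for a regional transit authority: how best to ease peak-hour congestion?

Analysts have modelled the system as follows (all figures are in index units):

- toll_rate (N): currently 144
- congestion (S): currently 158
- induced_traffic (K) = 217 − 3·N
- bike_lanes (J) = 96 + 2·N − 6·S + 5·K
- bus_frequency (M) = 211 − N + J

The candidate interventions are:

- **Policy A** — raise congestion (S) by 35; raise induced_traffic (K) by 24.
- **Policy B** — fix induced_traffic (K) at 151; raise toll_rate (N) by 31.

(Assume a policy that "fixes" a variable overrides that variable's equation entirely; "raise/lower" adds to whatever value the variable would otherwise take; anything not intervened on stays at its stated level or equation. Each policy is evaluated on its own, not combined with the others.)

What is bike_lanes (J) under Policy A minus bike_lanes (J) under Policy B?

Policy A (S + 35, K + 24):
  N = 144
  S = 158 + 35 = 193
  K = 217 − 3·144 (+24 from intervention) = -191
  J = 96 + 2·144 − 6·193 + 5·(-191) = -1729
Policy B (K := 151, N + 31):
  N = 144 + 31 = 175
  S = 158
  K = 151
  J = 96 + 2·175 − 6·158 + 5·151 = 253
J: -1729 − 253 = -1982

-1982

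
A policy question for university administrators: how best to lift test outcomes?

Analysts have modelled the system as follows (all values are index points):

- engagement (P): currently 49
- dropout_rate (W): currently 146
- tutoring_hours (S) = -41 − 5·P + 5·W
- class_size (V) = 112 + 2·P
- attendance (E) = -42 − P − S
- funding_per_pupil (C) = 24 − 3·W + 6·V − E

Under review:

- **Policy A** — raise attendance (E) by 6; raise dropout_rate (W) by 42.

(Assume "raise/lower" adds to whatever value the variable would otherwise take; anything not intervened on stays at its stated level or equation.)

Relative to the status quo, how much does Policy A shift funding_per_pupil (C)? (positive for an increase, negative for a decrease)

78

Baseline:
  P = 49
  W = 146
  S = -41 − 5·49 + 5·146 = 444
  V = 112 + 2·49 = 210
  E = -42 − 49 − 444 = -535
  C = 24 − 3·146 + 6·210 − (-535) = 1381
Policy A (E + 6, W + 42):
  P = 49
  W = 146 + 42 = 188
  S = -41 − 5·49 + 5·188 = 654
  V = 112 + 2·49 = 210
  E = -42 − 49 − 654 (+6 from intervention) = -739
  C = 24 − 3·188 + 6·210 − (-739) = 1459
Change in C: 1459 − 1381 = 78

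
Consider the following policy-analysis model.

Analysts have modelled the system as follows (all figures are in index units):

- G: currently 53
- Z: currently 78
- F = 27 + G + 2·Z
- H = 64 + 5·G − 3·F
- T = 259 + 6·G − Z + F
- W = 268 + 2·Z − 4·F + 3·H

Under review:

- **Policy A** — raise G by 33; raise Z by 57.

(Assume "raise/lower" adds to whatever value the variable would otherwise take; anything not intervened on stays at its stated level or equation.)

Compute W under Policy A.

-2959

Policy A (G + 33, Z + 57):
  G = 53 + 33 = 86
  Z = 78 + 57 = 135
  F = 27 + 86 + 2·135 = 383
  H = 64 + 5·86 − 3·383 = -655
  W = 268 + 2·135 − 4·383 + 3·(-655) = -2959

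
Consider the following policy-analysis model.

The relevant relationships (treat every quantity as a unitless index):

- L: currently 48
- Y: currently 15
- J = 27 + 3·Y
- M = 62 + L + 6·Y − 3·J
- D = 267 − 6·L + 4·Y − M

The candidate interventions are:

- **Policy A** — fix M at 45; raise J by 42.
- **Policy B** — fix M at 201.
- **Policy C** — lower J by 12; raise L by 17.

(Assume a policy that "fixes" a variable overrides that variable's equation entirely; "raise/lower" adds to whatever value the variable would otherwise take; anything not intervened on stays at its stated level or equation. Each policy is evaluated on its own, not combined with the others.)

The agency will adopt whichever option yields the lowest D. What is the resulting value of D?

-162

Policy A (M := 45, J + 42):
  L = 48
  Y = 15
  J = 27 + 3·15 (+42 from intervention) = 114
  M = 45
  D = 267 − 6·48 + 4·15 − 45 = -6
Policy B (M := 201):
  L = 48
  Y = 15
  J = 27 + 3·15 = 72
  M = 201
  D = 267 − 6·48 + 4·15 − 201 = -162
Policy C (J − 12, L + 17):
  L = 48 + 17 = 65
  Y = 15
  J = 27 + 3·15 (−12 from intervention) = 60
  M = 62 + 65 + 6·15 − 3·60 = 37
  D = 267 − 6·65 + 4·15 − 37 = -100
Comparing — Policy A: D=-6, Policy B: D=-162, Policy C: D=-100. Lowest is -162 (Policy B).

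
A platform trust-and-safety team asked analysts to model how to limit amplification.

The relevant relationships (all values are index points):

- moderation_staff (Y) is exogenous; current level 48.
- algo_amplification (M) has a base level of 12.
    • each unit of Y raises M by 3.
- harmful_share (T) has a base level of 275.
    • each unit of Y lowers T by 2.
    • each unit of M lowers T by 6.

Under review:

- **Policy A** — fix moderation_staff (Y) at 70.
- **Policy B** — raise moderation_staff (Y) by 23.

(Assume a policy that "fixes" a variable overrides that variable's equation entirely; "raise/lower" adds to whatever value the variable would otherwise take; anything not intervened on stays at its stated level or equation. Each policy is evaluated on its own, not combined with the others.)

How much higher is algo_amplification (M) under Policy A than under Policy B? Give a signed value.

-3

Policy A (Y := 70):
  Y = 70
  M = 12 + 3·70 = 222
Policy B (Y + 23):
  Y = 48 + 23 = 71
  M = 12 + 3·71 = 225
M: 222 − 225 = -3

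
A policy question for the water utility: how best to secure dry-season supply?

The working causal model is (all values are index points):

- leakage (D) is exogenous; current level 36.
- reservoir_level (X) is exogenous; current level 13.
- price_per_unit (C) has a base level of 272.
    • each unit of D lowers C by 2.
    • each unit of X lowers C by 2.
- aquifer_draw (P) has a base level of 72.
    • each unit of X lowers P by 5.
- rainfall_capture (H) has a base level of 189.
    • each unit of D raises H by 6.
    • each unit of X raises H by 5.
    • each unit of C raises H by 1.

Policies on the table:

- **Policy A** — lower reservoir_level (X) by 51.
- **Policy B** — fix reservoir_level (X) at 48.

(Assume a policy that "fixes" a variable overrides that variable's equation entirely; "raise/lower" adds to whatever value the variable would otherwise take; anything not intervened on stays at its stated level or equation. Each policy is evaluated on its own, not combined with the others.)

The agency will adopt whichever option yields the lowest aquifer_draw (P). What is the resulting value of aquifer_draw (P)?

-168

Policy A (X − 51):
  X = 13 − 51 = -38
  P = 72 − 5·(-38) = 262
Policy B (X := 48):
  X = 48
  P = 72 − 5·48 = -168
Comparing — Policy A: P=262, Policy B: P=-168. Lowest is -168 (Policy B).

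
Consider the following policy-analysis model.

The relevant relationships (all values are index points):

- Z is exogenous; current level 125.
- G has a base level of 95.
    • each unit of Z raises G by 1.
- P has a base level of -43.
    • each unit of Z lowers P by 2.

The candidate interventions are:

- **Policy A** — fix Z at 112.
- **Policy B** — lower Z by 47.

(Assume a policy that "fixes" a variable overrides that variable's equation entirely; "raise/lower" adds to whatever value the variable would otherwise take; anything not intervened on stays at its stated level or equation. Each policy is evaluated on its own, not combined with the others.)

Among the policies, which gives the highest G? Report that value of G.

Policy A (Z := 112):
  Z = 112
  G = 95 + 112 = 207
Policy B (Z − 47):
  Z = 125 − 47 = 78
  G = 95 + 78 = 173
Comparing — Policy A: G=207, Policy B: G=173. Highest is 207 (Policy A).

207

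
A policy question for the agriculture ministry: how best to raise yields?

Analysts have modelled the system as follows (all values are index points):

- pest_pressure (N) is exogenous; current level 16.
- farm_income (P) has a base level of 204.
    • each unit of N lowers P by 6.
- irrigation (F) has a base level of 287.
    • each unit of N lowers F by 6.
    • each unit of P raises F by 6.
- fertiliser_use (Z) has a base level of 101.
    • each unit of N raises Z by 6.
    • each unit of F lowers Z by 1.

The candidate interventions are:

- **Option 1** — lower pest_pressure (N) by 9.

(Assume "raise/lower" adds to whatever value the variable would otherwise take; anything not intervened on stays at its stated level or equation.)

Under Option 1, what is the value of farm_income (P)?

Option 1 (N − 9):
  N = 16 − 9 = 7
  P = 204 − 6·7 = 162

162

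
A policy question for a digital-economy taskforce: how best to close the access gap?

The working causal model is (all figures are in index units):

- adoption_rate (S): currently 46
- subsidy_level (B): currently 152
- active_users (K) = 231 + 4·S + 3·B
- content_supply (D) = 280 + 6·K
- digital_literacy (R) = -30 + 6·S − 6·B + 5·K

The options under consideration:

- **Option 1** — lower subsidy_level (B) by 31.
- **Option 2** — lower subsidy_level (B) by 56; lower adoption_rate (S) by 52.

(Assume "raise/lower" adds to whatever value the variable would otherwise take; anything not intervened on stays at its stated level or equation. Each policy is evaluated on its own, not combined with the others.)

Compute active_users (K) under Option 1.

778

Option 1 (B − 31):
  S = 46
  B = 152 − 31 = 121
  K = 231 + 4·46 + 3·121 = 778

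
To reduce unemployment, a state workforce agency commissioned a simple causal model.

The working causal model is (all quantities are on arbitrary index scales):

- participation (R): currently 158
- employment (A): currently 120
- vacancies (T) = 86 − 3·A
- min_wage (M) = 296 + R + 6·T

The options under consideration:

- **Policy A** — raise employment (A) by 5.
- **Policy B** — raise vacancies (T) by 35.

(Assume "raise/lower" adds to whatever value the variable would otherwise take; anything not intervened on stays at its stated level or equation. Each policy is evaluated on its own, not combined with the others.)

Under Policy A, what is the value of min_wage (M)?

-1280

Policy A (A + 5):
  R = 158
  A = 120 + 5 = 125
  T = 86 − 3·125 = -289
  M = 296 + 158 + 6·(-289) = -1280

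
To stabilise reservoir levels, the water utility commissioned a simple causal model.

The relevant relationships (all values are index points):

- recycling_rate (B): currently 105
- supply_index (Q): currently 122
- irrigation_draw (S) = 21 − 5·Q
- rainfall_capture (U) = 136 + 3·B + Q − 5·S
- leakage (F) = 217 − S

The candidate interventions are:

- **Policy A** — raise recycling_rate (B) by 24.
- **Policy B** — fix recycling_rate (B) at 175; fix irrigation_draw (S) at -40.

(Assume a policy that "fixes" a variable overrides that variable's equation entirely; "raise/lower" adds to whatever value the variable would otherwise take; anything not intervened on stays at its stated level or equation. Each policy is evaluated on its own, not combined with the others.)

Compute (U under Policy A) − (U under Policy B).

2607

Policy A (B + 24):
  B = 105 + 24 = 129
  Q = 122
  S = 21 − 5·122 = -589
  U = 136 + 3·129 + 122 − 5·(-589) = 3590
Policy B (B := 175, S := -40):
  B = 175
  Q = 122
  S = -40
  U = 136 + 3·175 + 122 − 5·(-40) = 983
U: 3590 − 983 = 2607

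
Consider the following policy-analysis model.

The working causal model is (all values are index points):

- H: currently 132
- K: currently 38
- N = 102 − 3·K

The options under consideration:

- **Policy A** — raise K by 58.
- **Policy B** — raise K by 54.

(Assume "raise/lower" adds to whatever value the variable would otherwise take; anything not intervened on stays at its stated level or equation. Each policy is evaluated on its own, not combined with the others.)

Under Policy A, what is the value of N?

-186

Policy A (K + 58):
  K = 38 + 58 = 96
  N = 102 − 3·96 = -186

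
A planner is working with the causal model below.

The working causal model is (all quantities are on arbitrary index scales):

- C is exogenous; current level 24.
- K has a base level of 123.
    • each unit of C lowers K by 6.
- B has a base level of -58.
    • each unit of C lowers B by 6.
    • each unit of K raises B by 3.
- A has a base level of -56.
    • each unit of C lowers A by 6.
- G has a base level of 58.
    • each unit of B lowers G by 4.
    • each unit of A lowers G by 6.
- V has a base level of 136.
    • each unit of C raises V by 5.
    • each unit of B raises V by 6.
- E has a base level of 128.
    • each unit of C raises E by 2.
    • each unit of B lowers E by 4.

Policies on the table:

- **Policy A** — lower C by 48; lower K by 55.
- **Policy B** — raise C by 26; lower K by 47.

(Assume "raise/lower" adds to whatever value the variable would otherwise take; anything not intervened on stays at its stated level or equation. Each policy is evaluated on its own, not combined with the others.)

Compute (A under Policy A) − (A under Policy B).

Policy A (C − 48, K − 55):
  C = 24 − 48 = -24
  A = -56 − 6·(-24) = 88
Policy B (C + 26, K − 47):
  C = 24 + 26 = 50
  A = -56 − 6·50 = -356
A: 88 − (-356) = 444

444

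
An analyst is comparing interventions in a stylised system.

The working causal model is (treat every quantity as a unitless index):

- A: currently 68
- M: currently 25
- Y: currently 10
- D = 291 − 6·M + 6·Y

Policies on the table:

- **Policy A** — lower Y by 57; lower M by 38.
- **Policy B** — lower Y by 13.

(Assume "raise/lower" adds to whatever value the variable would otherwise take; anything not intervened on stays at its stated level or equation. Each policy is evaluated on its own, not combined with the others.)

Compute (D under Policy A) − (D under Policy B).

Policy A (Y − 57, M − 38):
  M = 25 − 38 = -13
  Y = 10 − 57 = -47
  D = 291 − 6·(-13) + 6·(-47) = 87
Policy B (Y − 13):
  M = 25
  Y = 10 − 13 = -3
  D = 291 − 6·25 + 6·(-3) = 123
D: 87 − 123 = -36

-36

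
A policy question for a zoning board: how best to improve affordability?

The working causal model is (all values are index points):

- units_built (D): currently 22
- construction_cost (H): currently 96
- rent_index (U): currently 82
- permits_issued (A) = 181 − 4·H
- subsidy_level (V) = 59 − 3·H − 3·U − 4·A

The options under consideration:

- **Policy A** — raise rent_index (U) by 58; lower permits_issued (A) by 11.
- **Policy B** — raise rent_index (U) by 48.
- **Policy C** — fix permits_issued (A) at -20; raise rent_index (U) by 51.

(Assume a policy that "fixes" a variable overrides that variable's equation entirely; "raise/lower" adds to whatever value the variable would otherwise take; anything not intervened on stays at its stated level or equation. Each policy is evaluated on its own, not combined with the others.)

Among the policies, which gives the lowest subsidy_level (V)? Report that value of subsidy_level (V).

Policy A (U + 58, A − 11):
  H = 96
  U = 82 + 58 = 140
  A = 181 − 4·96 (−11 from intervention) = -214
  V = 59 − 3·96 − 3·140 − 4·(-214) = 207
Policy B (U + 48):
  H = 96
  U = 82 + 48 = 130
  A = 181 − 4·96 = -203
  V = 59 − 3·96 − 3·130 − 4·(-203) = 193
Policy C (A := -20, U + 51):
  H = 96
  U = 82 + 51 = 133
  A = -20
  V = 59 − 3·96 − 3·133 − 4·(-20) = -548
Comparing — Policy A: V=207, Policy B: V=193, Policy C: V=-548. Lowest is -548 (Policy C).

-548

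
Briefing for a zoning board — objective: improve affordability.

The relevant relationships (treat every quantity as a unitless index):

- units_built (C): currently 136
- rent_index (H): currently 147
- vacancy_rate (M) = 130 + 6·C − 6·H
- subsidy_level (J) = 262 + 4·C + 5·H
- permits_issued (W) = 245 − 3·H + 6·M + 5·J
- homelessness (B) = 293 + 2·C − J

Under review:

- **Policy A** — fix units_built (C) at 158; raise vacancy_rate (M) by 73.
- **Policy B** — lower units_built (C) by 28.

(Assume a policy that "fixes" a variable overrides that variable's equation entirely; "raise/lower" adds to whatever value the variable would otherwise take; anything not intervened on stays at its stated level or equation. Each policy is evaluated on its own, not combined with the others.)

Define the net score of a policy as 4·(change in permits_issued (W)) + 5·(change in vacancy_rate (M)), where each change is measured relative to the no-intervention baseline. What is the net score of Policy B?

-7112

Baseline:
  C = 136
  H = 147
  M = 130 + 6·136 − 6·147 = 64
  J = 262 + 4·136 + 5·147 = 1541
  W = 245 − 3·147 + 6·64 + 5·1541 = 7893
Policy B (C − 28):
  C = 136 − 28 = 108
  H = 147
  M = 130 + 6·108 − 6·147 = -104
  J = 262 + 4·108 + 5·147 = 1429
  W = 245 − 3·147 + 6·(-104) + 5·1429 = 6325
ΔW = 6325 − 7893 = -1568; ΔM = -104 − 64 = -168
Score = 4·(-1568) + 5·(-168) = -7112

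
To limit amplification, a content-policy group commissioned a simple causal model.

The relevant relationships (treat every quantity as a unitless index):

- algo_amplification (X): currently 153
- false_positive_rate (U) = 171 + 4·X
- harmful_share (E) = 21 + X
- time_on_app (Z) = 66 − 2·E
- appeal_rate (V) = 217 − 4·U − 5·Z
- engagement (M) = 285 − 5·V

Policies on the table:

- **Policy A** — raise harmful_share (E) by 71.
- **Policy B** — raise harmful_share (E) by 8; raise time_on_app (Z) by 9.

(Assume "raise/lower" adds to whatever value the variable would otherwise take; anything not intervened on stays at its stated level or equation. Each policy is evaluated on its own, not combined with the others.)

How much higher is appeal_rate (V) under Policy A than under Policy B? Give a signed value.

Policy A (E + 71):
  X = 153
  U = 171 + 4·153 = 783
  E = 21 + 153 (+71 from intervention) = 245
  Z = 66 − 2·245 = -424
  V = 217 − 4·783 − 5·(-424) = -795
Policy B (E + 8, Z + 9):
  X = 153
  U = 171 + 4·153 = 783
  E = 21 + 153 (+8 from intervention) = 182
  Z = 66 − 2·182 (+9 from intervention) = -289
  V = 217 − 4·783 − 5·(-289) = -1470
V: -795 − (-1470) = 675

675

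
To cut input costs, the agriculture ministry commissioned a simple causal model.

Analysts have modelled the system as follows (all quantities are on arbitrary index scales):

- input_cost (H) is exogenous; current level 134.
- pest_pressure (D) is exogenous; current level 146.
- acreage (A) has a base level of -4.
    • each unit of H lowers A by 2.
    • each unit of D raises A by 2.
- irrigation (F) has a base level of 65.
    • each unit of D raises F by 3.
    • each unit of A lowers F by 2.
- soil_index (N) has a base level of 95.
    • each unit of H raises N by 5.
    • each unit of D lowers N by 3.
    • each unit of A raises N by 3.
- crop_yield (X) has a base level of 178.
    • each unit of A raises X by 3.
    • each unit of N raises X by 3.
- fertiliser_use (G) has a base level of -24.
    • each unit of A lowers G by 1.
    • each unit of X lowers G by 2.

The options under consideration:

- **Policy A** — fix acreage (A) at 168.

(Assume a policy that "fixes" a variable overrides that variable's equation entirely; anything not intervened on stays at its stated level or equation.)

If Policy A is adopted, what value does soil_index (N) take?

831

Policy A (A := 168):
  H = 134
  D = 146
  A = 168
  N = 95 + 5·134 − 3·146 + 3·168 = 831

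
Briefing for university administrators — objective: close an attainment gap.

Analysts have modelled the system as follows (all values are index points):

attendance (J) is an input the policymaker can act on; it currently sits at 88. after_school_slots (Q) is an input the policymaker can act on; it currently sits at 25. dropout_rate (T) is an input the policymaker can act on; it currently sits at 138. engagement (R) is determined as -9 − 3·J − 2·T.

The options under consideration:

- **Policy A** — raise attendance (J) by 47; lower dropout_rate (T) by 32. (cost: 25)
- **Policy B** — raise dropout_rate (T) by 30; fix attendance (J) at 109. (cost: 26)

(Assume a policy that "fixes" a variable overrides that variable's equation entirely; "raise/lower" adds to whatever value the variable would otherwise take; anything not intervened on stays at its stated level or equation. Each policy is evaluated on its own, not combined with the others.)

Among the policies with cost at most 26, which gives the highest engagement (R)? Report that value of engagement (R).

-626

Policy A (J + 47, T − 32):
  J = 88 + 47 = 135
  T = 138 − 32 = 106
  R = -9 − 3·135 − 2·106 = -626
Policy B (T + 30, J := 109):
  J = 109
  T = 138 + 30 = 168
  R = -9 − 3·109 − 2·168 = -672
Comparing — Policy A: R=-626, Policy B: R=-672. Highest is -626 (Policy A).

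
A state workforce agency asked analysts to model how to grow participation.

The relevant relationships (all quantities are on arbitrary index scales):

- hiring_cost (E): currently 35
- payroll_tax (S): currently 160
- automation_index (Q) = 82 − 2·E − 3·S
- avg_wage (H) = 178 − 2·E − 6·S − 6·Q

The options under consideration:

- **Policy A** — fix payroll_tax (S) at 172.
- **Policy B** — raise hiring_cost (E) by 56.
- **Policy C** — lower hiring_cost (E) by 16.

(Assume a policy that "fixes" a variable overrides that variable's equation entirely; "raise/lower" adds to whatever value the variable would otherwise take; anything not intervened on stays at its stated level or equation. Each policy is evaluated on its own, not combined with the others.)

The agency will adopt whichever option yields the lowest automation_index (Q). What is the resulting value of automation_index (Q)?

Policy A (S := 172):
  E = 35
  S = 172
  Q = 82 − 2·35 − 3·172 = -504
Policy B (E + 56):
  E = 35 + 56 = 91
  S = 160
  Q = 82 − 2·91 − 3·160 = -580
Policy C (E − 16):
  E = 35 − 16 = 19
  S = 160
  Q = 82 − 2·19 − 3·160 = -436
Comparing — Policy A: Q=-504, Policy B: Q=-580, Policy C: Q=-436. Lowest is -580 (Policy B).

-580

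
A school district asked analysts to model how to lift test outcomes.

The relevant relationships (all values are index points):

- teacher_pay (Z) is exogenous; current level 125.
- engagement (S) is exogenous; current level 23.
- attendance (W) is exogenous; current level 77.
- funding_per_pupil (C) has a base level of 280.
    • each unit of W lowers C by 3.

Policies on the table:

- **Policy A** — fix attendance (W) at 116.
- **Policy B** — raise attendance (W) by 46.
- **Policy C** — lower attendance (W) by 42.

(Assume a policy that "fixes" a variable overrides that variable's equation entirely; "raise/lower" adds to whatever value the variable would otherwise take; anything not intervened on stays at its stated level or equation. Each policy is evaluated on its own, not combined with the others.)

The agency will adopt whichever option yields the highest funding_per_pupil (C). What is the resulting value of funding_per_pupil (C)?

175

Policy A (W := 116):
  W = 116
  C = 280 − 3·116 = -68
Policy B (W + 46):
  W = 77 + 46 = 123
  C = 280 − 3·123 = -89
Policy C (W − 42):
  W = 77 − 42 = 35
  C = 280 − 3·35 = 175
Comparing — Policy A: C=-68, Policy B: C=-89, Policy C: C=175. Highest is 175 (Policy C).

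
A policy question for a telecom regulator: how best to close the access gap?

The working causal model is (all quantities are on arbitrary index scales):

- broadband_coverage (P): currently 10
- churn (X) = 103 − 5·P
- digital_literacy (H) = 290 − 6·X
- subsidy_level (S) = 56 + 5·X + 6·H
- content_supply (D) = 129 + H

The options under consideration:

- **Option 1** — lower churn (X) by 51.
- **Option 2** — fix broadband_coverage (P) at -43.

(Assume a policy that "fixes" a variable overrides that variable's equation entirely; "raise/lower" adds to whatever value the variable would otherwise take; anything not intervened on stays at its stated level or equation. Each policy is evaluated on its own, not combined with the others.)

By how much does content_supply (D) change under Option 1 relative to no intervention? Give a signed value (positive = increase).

306

Baseline:
  P = 10
  X = 103 − 5·10 = 53
  H = 290 − 6·53 = -28
  D = 129 + (-28) = 101
Option 1 (X − 51):
  P = 10
  X = 103 − 5·10 (−51 from intervention) = 2
  H = 290 − 6·2 = 278
  D = 129 + 278 = 407
Change in D: 407 − 101 = 306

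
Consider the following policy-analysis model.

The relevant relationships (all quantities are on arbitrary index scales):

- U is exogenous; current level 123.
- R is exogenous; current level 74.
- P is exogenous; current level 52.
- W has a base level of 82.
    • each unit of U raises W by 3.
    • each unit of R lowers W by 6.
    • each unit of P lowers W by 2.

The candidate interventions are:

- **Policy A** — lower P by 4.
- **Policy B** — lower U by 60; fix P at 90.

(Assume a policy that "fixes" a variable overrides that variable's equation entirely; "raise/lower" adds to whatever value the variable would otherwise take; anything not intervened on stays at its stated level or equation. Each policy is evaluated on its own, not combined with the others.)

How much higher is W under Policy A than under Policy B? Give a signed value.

264

Policy A (P − 4):
  U = 123
  R = 74
  P = 52 − 4 = 48
  W = 82 + 3·123 − 6·74 − 2·48 = -89
Policy B (U − 60, P := 90):
  U = 123 − 60 = 63
  R = 74
  P = 90
  W = 82 + 3·63 − 6·74 − 2·90 = -353
W: -89 − (-353) = 264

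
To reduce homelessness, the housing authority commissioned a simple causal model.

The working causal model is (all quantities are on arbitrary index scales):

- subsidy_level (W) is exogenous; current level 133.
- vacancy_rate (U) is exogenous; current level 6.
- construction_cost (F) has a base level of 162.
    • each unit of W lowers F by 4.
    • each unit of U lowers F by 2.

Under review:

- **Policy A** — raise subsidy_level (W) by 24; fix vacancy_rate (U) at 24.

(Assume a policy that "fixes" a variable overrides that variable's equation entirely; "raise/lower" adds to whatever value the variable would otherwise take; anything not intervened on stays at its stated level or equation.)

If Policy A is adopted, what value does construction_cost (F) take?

-514

Policy A (W + 24, U := 24):
  W = 133 + 24 = 157
  U = 24
  F = 162 − 4·157 − 2·24 = -514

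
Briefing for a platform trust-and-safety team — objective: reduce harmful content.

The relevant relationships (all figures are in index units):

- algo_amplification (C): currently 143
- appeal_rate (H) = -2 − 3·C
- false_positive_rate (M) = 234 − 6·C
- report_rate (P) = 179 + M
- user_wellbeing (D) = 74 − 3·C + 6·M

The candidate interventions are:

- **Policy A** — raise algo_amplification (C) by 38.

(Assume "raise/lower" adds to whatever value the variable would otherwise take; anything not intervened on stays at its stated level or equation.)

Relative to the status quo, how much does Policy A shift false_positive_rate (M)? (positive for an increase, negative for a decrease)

Baseline:
  C = 143
  M = 234 − 6·143 = -624
Policy A (C + 38):
  C = 143 + 38 = 181
  M = 234 − 6·181 = -852
Change in M: -852 − (-624) = -228

-228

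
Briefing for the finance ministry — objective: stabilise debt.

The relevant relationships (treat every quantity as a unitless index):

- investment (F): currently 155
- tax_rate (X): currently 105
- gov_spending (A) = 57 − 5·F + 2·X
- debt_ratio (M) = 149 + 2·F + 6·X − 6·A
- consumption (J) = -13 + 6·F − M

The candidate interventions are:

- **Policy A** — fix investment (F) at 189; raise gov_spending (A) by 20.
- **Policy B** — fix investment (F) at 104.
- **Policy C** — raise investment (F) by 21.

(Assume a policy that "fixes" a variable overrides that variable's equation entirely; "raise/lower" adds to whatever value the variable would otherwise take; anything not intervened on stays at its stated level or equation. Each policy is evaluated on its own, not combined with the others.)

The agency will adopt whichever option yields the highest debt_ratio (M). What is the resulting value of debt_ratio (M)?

5105

Policy A (F := 189, A + 20):
  F = 189
  X = 105
  A = 57 − 5·189 + 2·105 (+20 from intervention) = -658
  M = 149 + 2·189 + 6·105 − 6·(-658) = 5105
Policy B (F := 104):
  F = 104
  X = 105
  A = 57 − 5·104 + 2·105 = -253
  M = 149 + 2·104 + 6·105 − 6·(-253) = 2505
Policy C (F + 21):
  F = 155 + 21 = 176
  X = 105
  A = 57 − 5·176 + 2·105 = -613
  M = 149 + 2·176 + 6·105 − 6·(-613) = 4809
Comparing — Policy A: M=5105, Policy B: M=2505, Policy C: M=4809. Highest is 5105 (Policy A).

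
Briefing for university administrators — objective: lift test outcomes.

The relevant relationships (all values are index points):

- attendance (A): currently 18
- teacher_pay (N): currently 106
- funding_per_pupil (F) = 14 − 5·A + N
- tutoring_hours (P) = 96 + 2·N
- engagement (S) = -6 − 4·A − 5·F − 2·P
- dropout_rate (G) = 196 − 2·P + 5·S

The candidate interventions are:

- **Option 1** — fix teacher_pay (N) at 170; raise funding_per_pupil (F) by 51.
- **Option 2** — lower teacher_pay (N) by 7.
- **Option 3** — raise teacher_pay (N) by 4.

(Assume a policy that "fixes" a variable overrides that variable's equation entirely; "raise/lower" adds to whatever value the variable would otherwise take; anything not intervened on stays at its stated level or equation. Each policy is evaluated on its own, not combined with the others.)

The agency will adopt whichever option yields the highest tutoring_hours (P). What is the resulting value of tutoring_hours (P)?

Option 1 (N := 170, F + 51):
  N = 170
  P = 96 + 2·170 = 436
Option 2 (N − 7):
  N = 106 − 7 = 99
  P = 96 + 2·99 = 294
Option 3 (N + 4):
  N = 106 + 4 = 110
  P = 96 + 2·110 = 316
Comparing — Option 1: P=436, Option 2: P=294, Option 3: P=316. Highest is 436 (Option 1).

436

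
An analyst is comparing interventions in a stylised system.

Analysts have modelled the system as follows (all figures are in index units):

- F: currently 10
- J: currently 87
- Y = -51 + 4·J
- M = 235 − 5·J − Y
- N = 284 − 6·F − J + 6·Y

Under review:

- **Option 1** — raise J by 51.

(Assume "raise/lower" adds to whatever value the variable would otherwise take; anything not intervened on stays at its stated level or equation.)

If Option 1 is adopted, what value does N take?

Option 1 (J + 51):
  F = 10
  J = 87 + 51 = 138
  Y = -51 + 4·138 = 501
  N = 284 − 6·10 − 138 + 6·501 = 3092

3092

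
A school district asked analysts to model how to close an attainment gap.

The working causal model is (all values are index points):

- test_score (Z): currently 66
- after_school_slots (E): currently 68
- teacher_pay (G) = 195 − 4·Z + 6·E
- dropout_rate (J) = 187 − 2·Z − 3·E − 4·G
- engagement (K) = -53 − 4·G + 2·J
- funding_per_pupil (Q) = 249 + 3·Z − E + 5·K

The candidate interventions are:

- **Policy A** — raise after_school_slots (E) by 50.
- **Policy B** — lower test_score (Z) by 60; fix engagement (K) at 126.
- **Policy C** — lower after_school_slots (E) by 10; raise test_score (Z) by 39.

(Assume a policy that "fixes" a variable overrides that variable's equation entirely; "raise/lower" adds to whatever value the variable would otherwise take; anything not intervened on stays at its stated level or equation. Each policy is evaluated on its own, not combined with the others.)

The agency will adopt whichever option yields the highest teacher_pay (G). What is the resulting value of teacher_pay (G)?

Policy A (E + 50):
  Z = 66
  E = 68 + 50 = 118
  G = 195 − 4·66 + 6·118 = 639
Policy B (Z − 60, K := 126):
  Z = 66 − 60 = 6
  E = 68
  G = 195 − 4·6 + 6·68 = 579
Policy C (E − 10, Z + 39):
  Z = 66 + 39 = 105
  E = 68 − 10 = 58
  G = 195 − 4·105 + 6·58 = 123
Comparing — Policy A: G=639, Policy B: G=579, Policy C: G=123. Highest is 639 (Policy A).

639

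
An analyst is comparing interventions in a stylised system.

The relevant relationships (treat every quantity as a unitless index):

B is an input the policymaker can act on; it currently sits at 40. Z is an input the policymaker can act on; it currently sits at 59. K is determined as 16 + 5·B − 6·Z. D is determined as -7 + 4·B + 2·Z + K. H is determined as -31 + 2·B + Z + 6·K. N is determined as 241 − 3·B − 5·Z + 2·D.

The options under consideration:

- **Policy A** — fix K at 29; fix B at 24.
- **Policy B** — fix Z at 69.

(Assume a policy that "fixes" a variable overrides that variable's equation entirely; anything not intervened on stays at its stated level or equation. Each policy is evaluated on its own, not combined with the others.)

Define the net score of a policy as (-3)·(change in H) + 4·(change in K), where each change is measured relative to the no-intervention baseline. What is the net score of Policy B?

810

Baseline:
  B = 40
  Z = 59
  K = 16 + 5·40 − 6·59 = -138
  H = -31 + 2·40 + 59 + 6·(-138) = -720
Policy B (Z := 69):
  B = 40
  Z = 69
  K = 16 + 5·40 − 6·69 = -198
  H = -31 + 2·40 + 69 + 6·(-198) = -1070
ΔH = -1070 − (-720) = -350; ΔK = -198 − (-138) = -60
Score = (-3)·(-350) + 4·(-60) = 810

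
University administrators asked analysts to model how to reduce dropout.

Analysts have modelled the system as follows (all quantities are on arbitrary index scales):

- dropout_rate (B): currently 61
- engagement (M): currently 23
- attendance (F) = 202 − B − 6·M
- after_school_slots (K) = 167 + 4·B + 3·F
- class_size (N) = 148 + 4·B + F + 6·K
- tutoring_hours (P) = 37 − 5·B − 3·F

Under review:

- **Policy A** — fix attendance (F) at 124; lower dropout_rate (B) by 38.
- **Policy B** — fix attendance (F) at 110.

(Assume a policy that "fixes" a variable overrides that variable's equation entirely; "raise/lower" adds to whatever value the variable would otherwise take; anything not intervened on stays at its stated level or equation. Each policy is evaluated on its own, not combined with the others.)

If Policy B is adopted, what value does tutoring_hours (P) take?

Policy B (F := 110):
  B = 61
  M = 23
  F = 110
  P = 37 − 5·61 − 3·110 = -598

-598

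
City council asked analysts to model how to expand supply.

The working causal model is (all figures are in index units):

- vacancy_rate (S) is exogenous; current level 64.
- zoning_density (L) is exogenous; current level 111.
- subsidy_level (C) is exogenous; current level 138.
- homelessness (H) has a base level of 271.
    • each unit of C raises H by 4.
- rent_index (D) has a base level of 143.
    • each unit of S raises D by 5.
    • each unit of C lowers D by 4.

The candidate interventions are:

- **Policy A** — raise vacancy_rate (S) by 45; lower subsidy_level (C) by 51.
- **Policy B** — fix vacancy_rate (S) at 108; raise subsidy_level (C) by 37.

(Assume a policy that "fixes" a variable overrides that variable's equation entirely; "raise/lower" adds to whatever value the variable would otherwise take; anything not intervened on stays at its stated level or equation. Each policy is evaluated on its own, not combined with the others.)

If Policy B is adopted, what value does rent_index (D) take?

Policy B (S := 108, C + 37):
  S = 108
  C = 138 + 37 = 175
  D = 143 + 5·108 − 4·175 = -17

-17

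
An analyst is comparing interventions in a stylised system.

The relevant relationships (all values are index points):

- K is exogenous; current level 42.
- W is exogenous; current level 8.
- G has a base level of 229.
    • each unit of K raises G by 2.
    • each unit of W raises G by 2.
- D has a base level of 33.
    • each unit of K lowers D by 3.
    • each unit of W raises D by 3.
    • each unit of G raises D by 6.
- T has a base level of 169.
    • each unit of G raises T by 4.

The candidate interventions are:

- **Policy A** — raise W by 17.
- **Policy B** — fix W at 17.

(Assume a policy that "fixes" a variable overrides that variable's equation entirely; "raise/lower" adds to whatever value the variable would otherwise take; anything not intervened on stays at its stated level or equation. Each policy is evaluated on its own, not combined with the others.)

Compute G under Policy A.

363

Policy A (W + 17):
  K = 42
  W = 8 + 17 = 25
  G = 229 + 2·42 + 2·25 = 363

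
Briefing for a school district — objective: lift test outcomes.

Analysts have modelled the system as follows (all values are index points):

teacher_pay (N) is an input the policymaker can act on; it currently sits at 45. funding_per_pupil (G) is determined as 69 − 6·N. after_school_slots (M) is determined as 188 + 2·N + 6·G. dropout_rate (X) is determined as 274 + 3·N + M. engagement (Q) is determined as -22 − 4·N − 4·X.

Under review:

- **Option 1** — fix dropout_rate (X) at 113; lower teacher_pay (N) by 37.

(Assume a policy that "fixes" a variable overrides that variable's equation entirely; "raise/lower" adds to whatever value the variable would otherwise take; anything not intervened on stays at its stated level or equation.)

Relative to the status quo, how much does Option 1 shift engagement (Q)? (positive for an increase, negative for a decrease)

-2380

Baseline:
  N = 45
  G = 69 − 6·45 = -201
  M = 188 + 2·45 + 6·(-201) = -928
  X = 274 + 3·45 + (-928) = -519
  Q = -22 − 4·45 − 4·(-519) = 1874
Option 1 (X := 113, N − 37):
  N = 45 − 37 = 8
  G = 69 − 6·8 = 21
  M = 188 + 2·8 + 6·21 = 330
  X = 113
  Q = -22 − 4·8 − 4·113 = -506
Change in Q: -506 − 1874 = -2380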